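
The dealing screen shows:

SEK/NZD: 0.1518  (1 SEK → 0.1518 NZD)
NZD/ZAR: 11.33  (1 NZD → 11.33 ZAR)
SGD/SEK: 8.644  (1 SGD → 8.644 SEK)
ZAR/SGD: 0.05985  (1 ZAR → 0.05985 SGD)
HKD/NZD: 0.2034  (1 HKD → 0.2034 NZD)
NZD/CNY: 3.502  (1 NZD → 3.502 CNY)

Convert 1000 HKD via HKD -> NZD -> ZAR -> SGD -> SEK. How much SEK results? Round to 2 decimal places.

1000 HKD × 0.2034 = 203.4 NZD
203.4 NZD × 11.33 = 2304.522 ZAR
2304.522 ZAR × 0.05985 = 137.9256417 SGD
137.9256417 SGD × 8.644 = 1192.2292468548 SEK

1192.23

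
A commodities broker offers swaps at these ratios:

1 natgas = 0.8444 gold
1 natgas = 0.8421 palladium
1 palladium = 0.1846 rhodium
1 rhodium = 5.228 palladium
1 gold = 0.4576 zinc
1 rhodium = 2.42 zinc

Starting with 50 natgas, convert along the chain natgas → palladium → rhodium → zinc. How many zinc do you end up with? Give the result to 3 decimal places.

50 natgas × 0.8421 = 42.105 palladium
42.105 palladium × 0.1846 = 7.772583 rhodium
7.772583 rhodium × 2.42 = 18.80965086 zinc

18.810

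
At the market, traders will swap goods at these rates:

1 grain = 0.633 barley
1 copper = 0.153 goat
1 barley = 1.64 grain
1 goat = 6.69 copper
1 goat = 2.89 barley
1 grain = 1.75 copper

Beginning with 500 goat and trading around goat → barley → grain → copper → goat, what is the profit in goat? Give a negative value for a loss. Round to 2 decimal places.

500 goat × 2.89 = 1445 barley
1445 barley × 1.64 = 2369.8 grain
2369.8 grain × 1.75 = 4147.15 copper
4147.15 copper × 0.153 = 634.51395 goat
Net change: 634.51395 − 500 = 134.51395 goat

134.51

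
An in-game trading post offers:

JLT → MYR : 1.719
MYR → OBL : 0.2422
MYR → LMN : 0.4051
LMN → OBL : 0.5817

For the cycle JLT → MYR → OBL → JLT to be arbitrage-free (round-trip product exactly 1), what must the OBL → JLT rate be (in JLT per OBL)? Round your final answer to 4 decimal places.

Known legs of the cycle: 1.719 × 0.2422 = 0.4163418
For no arbitrage the full-cycle product must be 1, so the missing rate is 1 / 0.4163418 ≈ 2.401873.

2.4019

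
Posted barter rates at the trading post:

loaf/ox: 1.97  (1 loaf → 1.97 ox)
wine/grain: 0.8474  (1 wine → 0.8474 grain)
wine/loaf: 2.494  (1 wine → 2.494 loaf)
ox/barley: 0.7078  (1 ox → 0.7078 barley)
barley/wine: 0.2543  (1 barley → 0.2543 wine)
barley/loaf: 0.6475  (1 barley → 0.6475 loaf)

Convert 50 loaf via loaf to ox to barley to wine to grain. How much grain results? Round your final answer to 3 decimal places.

50 loaf × 1.97 = 98.5 ox
98.5 ox × 0.7078 = 69.7183 barley
69.7183 barley × 0.2543 = 17.72936369 wine
17.72936369 wine × 0.8474 = 15.023862790906 grain

15.024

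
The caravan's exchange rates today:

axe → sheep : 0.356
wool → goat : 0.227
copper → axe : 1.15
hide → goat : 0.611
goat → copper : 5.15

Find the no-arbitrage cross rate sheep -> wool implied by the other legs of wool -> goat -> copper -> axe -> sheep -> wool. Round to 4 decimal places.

2.0894

Known legs of the cycle: 0.227 × 5.15 × 1.15 × 0.356 = 0.47860907
For no arbitrage the full-cycle product must be 1, so the missing rate is 1 / 0.47860907 ≈ 2.089388.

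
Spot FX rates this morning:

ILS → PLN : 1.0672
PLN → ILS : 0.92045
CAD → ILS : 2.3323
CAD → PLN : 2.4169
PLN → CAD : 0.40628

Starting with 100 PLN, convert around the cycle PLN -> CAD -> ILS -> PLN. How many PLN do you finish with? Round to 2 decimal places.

101.12

100 PLN × 0.40628 = 40.628 CAD
40.628 CAD × 2.3323 = 94.7566844 ILS
94.7566844 ILS × 1.0672 = 101.12433359168 PLN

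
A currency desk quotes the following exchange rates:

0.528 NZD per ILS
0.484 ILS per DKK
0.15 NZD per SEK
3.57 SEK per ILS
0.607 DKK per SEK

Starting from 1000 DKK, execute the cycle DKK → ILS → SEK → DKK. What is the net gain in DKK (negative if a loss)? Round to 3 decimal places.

1000 DKK × 0.484 = 484 ILS
484 ILS × 3.57 = 1727.88 SEK
1727.88 SEK × 0.607 = 1048.82316 DKK
Net change: 1048.82316 − 1000 = 48.82316 DKK

48.823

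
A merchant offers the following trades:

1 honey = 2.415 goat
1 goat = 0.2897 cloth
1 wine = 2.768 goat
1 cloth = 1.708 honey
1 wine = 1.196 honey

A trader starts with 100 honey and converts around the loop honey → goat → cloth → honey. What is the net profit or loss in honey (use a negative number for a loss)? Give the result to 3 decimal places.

100 honey × 2.415 = 241.5 goat
241.5 goat × 0.2897 = 69.96255 cloth
69.96255 cloth × 1.708 = 119.4960354 honey
Net change: 119.4960354 − 100 = 19.4960354 honey

19.496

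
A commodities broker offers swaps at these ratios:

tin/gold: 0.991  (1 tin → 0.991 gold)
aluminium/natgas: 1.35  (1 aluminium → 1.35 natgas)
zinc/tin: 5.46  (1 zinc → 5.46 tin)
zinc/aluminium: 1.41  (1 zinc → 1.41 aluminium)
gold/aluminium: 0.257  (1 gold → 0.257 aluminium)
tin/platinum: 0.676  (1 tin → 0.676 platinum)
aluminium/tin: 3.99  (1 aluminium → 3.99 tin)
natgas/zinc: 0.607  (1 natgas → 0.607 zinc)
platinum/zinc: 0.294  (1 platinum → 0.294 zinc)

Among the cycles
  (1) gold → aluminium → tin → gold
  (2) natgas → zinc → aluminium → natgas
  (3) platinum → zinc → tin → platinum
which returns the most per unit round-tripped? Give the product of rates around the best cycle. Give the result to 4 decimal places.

1.1554

(1) 0.257 × 3.99 × 0.991 = 1.01620
(2) 0.607 × 1.41 × 1.35 = 1.15542
(3) 0.294 × 5.46 × 0.676 = 1.08514
Highest is cycle (2) at 1.1554 (>1, arbitrage).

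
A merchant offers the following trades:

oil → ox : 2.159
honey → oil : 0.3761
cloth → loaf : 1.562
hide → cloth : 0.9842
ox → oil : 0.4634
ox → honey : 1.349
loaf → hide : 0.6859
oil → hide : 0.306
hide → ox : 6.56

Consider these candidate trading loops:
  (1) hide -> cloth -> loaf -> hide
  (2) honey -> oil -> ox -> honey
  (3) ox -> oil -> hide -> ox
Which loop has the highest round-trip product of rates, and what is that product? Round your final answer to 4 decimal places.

(1) 0.9842 × 1.562 × 0.6859 = 1.05445
(2) 0.3761 × 2.159 × 1.349 = 1.09539
(3) 0.4634 × 0.306 × 6.56 = 0.93021
Highest is cycle (2) at 1.0954 (>1, arbitrage).

1.0954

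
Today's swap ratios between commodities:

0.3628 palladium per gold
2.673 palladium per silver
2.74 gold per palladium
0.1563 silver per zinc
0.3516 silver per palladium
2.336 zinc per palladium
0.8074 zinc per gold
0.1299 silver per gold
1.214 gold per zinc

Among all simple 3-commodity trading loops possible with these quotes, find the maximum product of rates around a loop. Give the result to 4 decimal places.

palladium→zinc→gold→palladium: 2.336 × 1.214 × 0.3628 = 1.02887
silver→palladium→zinc→silver: 2.673 × 2.336 × 0.1563 = 0.97596
silver→palladium→gold→silver: 2.673 × 2.74 × 0.1299 = 0.95139
Maximum is palladium→zinc→gold→palladium at 1.0289; arbitrage exists.

1.0289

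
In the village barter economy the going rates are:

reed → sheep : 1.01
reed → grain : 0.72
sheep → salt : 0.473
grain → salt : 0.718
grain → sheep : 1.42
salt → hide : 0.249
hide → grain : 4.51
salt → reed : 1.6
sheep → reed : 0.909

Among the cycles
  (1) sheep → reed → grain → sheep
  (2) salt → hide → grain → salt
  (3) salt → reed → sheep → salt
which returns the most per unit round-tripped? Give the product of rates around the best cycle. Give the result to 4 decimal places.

(1) 0.909 × 0.72 × 1.42 = 0.92936
(2) 0.249 × 4.51 × 0.718 = 0.80631
(3) 1.6 × 1.01 × 0.473 = 0.76437
Highest is cycle (1) at 0.9294 (≤1, no arbitrage).

0.9294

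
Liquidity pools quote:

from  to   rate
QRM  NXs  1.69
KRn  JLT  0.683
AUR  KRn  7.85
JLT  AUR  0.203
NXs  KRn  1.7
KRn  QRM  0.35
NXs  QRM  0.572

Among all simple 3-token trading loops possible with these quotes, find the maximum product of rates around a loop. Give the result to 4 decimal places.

1.0884

KRn→JLT→AUR→KRn: 0.683 × 0.203 × 7.85 = 1.08839
NXs→KRn→QRM→NXs: 1.7 × 0.35 × 1.69 = 1.00555
Maximum is KRn→JLT→AUR→KRn at 1.0884; arbitrage exists.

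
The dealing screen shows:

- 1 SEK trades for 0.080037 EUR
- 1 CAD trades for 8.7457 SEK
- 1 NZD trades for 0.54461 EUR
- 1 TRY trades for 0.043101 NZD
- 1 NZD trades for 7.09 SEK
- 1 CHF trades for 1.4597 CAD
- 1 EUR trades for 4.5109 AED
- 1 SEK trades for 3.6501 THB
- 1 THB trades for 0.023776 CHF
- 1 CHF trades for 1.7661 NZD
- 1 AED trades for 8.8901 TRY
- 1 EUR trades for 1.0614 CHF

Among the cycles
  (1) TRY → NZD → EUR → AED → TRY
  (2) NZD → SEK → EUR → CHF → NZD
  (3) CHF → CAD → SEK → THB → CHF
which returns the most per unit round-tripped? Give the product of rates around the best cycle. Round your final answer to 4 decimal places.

1.1079

(1) 0.043101 × 0.54461 × 4.5109 × 8.8901 = 0.94133
(2) 7.09 × 0.080037 × 1.0614 × 1.7661 = 1.06373
(3) 1.4597 × 8.7457 × 3.6501 × 0.023776 = 1.10790
Highest is cycle (3) at 1.1079 (>1, arbitrage).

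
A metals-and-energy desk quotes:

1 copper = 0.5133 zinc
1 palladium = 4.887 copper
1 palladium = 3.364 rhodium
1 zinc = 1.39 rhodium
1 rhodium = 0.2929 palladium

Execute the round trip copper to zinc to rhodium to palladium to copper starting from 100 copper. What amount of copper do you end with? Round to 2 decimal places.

100 copper × 0.5133 = 51.33 zinc
51.33 zinc × 1.39 = 71.3487 rhodium
71.3487 rhodium × 0.2929 = 20.89803423 palladium
20.89803423 palladium × 4.887 = 102.12869328201 copper

102.13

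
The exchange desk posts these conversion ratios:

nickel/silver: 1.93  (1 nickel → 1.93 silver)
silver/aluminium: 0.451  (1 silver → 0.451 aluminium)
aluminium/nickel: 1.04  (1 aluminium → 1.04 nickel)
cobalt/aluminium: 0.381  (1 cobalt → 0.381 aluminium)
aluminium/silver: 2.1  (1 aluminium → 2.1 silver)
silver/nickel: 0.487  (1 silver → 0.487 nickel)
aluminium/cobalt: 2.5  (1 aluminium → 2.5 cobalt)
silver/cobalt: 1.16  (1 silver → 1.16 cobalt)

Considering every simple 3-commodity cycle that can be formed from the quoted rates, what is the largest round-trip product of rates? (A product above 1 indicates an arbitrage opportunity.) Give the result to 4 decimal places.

aluminium→silver→cobalt→aluminium: 2.1 × 1.16 × 0.381 = 0.92812
aluminium→nickel→silver→aluminium: 1.04 × 1.93 × 0.451 = 0.90525
Maximum is aluminium→silver→cobalt→aluminium at 0.9281; no arbitrage — every cycle loses value.

0.9281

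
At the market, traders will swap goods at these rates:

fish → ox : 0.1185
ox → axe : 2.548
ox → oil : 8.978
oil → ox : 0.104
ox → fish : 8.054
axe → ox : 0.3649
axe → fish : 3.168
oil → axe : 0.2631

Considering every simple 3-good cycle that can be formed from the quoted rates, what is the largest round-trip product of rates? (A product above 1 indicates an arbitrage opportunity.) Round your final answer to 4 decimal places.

0.9565

ox→axe→fish→ox: 2.548 × 3.168 × 0.1185 = 0.95654
ox→oil→axe→ox: 8.978 × 0.2631 × 0.3649 = 0.86193
Maximum is ox→axe→fish→ox at 0.9565; no arbitrage — every cycle loses value.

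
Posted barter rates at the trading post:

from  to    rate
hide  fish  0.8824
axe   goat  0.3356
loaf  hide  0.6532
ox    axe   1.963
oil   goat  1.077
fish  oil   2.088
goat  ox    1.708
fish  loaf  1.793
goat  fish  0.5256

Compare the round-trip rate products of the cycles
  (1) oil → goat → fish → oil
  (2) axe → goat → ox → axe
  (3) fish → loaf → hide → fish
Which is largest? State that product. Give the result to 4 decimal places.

(1) 1.077 × 0.5256 × 2.088 = 1.18196
(2) 0.3356 × 1.708 × 1.963 = 1.12520
(3) 1.793 × 0.6532 × 0.8824 = 1.03346
Highest is cycle (1) at 1.1820 (>1, arbitrage).

1.1820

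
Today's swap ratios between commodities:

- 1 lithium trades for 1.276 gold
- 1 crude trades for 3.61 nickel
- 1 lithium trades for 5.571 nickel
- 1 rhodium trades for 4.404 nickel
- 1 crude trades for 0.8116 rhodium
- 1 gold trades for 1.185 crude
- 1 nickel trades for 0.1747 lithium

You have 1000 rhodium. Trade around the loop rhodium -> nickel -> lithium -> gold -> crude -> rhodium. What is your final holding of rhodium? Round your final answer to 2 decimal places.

944.17

1000 rhodium × 4.404 = 4404 nickel
4404 nickel × 0.1747 = 769.3788 lithium
769.3788 lithium × 1.276 = 981.7273488 gold
981.7273488 gold × 1.185 = 1163.346908328 crude
1163.346908328 crude × 0.8116 = 944.1723507990048 rhodium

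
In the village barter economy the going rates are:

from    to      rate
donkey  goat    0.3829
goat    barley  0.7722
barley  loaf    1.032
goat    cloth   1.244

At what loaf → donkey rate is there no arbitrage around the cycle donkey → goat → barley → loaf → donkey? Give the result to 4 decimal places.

Known legs of the cycle: 0.3829 × 0.7722 × 1.032 = 0.30513699216
For no arbitrage the full-cycle product must be 1, so the missing rate is 1 / 0.30513699216 ≈ 3.277217.

3.2772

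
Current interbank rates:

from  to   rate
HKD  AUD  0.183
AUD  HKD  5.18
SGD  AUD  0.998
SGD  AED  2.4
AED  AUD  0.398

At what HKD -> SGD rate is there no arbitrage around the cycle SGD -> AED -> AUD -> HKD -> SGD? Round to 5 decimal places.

0.20210

Known legs of the cycle: 2.4 × 0.398 × 5.18 = 4.947936
For no arbitrage the full-cycle product must be 1, so the missing rate is 1 / 4.947936 ≈ 0.2021045.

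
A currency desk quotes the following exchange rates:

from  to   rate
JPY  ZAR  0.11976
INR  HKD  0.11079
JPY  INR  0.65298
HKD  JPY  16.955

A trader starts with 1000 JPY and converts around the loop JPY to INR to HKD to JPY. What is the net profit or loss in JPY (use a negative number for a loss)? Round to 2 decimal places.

1000 JPY × 0.65298 = 652.98 INR
652.98 INR × 0.11079 = 72.3436542 HKD
72.3436542 HKD × 16.955 = 1226.586656961 JPY
Net change: 1226.586656961 − 1000 = 226.586656961 JPY

226.59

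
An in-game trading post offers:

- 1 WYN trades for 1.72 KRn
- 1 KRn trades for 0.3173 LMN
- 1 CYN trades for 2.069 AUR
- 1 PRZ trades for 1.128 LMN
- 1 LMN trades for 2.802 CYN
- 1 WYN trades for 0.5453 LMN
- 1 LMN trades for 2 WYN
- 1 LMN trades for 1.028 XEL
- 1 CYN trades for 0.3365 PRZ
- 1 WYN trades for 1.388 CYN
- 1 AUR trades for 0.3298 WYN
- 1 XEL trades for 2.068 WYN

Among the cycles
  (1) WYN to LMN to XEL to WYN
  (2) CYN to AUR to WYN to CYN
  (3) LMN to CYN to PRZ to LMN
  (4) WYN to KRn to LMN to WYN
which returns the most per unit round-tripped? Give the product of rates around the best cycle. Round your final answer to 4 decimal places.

1.1593

(1) 0.5453 × 1.028 × 2.068 = 1.15926
(2) 2.069 × 0.3298 × 1.388 = 0.94711
(3) 2.802 × 0.3365 × 1.128 = 1.06356
(4) 1.72 × 0.3173 × 2 = 1.09151
Highest is cycle (1) at 1.1593 (>1, arbitrage).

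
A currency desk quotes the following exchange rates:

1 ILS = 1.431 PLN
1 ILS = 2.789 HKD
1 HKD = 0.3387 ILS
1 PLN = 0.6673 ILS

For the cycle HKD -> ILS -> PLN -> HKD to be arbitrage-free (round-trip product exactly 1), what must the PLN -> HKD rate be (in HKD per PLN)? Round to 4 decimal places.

2.0632

Known legs of the cycle: 0.3387 × 1.431 = 0.4846797
For no arbitrage the full-cycle product must be 1, so the missing rate is 1 / 0.4846797 ≈ 2.063218.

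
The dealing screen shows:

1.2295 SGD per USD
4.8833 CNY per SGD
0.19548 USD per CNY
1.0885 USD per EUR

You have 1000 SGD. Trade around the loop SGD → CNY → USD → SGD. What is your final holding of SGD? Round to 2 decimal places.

1000 SGD × 4.8833 = 4883.3 CNY
4883.3 CNY × 0.19548 = 954.587484 USD
954.587484 USD × 1.2295 = 1173.665311578 SGD

1173.67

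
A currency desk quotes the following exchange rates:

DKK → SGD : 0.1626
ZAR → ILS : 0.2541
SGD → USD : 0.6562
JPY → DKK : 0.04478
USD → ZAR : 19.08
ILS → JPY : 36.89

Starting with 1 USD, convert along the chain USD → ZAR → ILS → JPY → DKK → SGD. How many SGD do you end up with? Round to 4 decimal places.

1.3023

1 USD × 19.08 = 19.08 ZAR
19.08 ZAR × 0.2541 = 4.848228 ILS
4.848228 ILS × 36.89 = 178.85113092 JPY
178.85113092 JPY × 0.04478 = 8.0089536425976 DKK
8.0089536425976 DKK × 0.1626 = 1.30225586228636976 SGD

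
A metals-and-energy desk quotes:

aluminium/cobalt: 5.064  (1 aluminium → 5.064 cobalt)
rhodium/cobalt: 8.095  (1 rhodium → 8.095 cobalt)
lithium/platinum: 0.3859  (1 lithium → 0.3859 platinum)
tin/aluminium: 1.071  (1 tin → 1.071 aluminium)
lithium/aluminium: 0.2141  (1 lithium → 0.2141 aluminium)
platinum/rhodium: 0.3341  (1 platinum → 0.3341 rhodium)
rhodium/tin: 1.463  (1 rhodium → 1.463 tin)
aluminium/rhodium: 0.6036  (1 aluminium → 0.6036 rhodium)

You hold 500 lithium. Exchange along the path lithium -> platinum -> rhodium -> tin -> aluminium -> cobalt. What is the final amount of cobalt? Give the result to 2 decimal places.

500 lithium × 0.3859 = 192.95 platinum
192.95 platinum × 0.3341 = 64.464595 rhodium
64.464595 rhodium × 1.463 = 94.311702485 tin
94.311702485 tin × 1.071 = 101.007833361435 aluminium
101.007833361435 aluminium × 5.064 = 511.50366814230684 cobalt

511.50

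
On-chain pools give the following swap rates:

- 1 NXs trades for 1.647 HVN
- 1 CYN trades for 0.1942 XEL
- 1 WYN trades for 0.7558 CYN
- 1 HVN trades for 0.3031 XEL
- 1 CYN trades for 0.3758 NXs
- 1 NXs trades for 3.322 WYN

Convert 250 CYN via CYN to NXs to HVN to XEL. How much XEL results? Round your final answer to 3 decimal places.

46.900

250 CYN × 0.3758 = 93.95 NXs
93.95 NXs × 1.647 = 154.73565 HVN
154.73565 HVN × 0.3031 = 46.900375515 XEL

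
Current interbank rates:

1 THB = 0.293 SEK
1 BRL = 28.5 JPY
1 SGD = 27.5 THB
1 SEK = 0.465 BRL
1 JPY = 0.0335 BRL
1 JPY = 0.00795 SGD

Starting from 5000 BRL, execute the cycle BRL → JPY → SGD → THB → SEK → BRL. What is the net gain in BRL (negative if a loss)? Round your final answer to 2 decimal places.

-755.41

5000 BRL × 28.5 = 142500 JPY
142500 JPY × 0.00795 = 1132.875 SGD
1132.875 SGD × 27.5 = 31154.0625 THB
31154.0625 THB × 0.293 = 9128.1403125 SEK
9128.1403125 SEK × 0.465 = 4244.5852453125 BRL
Net change: 4244.5852453125 − 5000 = -755.4147546875 BRL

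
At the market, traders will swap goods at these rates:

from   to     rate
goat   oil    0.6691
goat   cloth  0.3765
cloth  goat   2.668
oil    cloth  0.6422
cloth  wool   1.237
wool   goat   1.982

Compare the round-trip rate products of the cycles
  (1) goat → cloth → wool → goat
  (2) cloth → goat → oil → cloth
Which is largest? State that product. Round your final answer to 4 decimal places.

1.1464

(1) 0.3765 × 1.237 × 1.982 = 0.92308
(2) 2.668 × 0.6691 × 0.6422 = 1.14643
Highest is cycle (2) at 1.1464 (>1, arbitrage).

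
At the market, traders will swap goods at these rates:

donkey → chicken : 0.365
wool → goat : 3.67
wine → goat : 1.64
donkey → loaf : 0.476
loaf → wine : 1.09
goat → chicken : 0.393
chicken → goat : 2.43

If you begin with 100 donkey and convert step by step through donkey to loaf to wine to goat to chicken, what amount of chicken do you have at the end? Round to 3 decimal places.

100 donkey × 0.476 = 47.6 loaf
47.6 loaf × 1.09 = 51.884 wine
51.884 wine × 1.64 = 85.08976 goat
85.08976 goat × 0.393 = 33.44027568 chicken

33.440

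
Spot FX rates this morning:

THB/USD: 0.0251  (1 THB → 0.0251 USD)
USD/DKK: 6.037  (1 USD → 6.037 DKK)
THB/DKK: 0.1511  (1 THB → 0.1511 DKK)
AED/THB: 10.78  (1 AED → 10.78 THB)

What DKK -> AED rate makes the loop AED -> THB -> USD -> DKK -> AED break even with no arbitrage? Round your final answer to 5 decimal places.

0.61219

Known legs of the cycle: 10.78 × 0.0251 × 6.037 = 1.633479386
For no arbitrage the full-cycle product must be 1, so the missing rate is 1 / 1.633479386 ≈ 0.6121902.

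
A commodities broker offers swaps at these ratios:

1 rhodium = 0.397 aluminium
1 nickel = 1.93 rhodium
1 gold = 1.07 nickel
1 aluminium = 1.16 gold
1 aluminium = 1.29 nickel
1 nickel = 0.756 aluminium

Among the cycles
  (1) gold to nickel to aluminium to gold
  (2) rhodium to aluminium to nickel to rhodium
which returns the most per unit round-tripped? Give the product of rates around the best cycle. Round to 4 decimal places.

(1) 1.07 × 0.756 × 1.16 = 0.93835
(2) 0.397 × 1.29 × 1.93 = 0.98841
Highest is cycle (2) at 0.9884 (≤1, no arbitrage).

0.9884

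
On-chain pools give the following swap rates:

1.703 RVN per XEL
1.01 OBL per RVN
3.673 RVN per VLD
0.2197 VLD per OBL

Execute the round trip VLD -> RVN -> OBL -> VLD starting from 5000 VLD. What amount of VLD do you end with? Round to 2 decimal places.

4075.14

5000 VLD × 3.673 = 18365 RVN
18365 RVN × 1.01 = 18548.65 OBL
18548.65 OBL × 0.2197 = 4075.138405 VLD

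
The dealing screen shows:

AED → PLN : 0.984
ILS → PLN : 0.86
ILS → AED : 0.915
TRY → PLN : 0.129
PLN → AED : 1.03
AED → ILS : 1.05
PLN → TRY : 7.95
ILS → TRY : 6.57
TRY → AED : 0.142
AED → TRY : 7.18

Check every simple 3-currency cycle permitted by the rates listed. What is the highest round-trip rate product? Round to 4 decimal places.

PLN→TRY→AED→PLN: 7.95 × 0.142 × 0.984 = 1.11084
ILS→TRY→AED→ILS: 6.57 × 0.142 × 1.05 = 0.97959
PLN→AED→TRY→PLN: 1.03 × 7.18 × 0.129 = 0.95401
ILS→PLN→AED→ILS: 0.86 × 1.03 × 1.05 = 0.93009
Maximum is PLN→TRY→AED→PLN at 1.1108; arbitrage exists.

1.1108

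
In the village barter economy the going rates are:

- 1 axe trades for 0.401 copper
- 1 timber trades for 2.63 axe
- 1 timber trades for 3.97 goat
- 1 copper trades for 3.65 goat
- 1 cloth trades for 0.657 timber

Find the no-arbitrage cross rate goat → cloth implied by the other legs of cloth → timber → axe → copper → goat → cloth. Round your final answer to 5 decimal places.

Known legs of the cycle: 0.657 × 2.63 × 0.401 × 3.65 = 2.5290554715
For no arbitrage the full-cycle product must be 1, so the missing rate is 1 / 2.5290554715 ≈ 0.3954045.

0.39540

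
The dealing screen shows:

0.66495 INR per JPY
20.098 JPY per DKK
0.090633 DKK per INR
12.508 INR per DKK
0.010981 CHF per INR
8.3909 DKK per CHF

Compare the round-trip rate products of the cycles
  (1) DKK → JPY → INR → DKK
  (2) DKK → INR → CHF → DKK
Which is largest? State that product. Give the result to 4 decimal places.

(1) 20.098 × 0.66495 × 0.090633 = 1.21123
(2) 12.508 × 0.010981 × 8.3909 = 1.15249
Highest is cycle (1) at 1.2112 (>1, arbitrage).

1.2112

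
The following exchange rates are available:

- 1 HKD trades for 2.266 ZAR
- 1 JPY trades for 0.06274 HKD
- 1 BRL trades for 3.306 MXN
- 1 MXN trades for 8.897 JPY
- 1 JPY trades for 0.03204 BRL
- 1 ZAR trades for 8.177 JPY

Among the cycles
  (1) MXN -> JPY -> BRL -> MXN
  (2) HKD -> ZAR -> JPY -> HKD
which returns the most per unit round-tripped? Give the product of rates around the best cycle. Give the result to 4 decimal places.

1.1625

(1) 8.897 × 0.03204 × 3.306 = 0.94241
(2) 2.266 × 8.177 × 0.06274 = 1.16251
Highest is cycle (2) at 1.1625 (>1, arbitrage).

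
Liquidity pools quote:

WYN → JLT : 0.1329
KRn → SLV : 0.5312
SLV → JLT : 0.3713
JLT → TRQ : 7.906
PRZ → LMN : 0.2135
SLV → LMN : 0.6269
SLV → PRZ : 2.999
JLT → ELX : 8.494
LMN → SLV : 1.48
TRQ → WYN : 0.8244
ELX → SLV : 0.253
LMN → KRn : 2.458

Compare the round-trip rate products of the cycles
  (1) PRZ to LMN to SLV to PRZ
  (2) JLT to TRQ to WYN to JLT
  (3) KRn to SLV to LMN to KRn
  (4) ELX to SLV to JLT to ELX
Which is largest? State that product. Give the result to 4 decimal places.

(1) 0.2135 × 1.48 × 2.999 = 0.94762
(2) 7.906 × 0.8244 × 0.1329 = 0.86620
(3) 0.5312 × 0.6269 × 2.458 = 0.81854
(4) 0.253 × 0.3713 × 8.494 = 0.79792
Highest is cycle (1) at 0.9476 (≤1, no arbitrage).

0.9476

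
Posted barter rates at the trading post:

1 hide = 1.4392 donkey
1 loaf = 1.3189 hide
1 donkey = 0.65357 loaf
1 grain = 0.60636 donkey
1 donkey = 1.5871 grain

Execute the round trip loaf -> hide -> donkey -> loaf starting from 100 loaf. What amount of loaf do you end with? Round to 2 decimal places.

124.06

100 loaf × 1.3189 = 131.89 hide
131.89 hide × 1.4392 = 189.816088 donkey
189.816088 donkey × 0.65357 = 124.05810063416 loaf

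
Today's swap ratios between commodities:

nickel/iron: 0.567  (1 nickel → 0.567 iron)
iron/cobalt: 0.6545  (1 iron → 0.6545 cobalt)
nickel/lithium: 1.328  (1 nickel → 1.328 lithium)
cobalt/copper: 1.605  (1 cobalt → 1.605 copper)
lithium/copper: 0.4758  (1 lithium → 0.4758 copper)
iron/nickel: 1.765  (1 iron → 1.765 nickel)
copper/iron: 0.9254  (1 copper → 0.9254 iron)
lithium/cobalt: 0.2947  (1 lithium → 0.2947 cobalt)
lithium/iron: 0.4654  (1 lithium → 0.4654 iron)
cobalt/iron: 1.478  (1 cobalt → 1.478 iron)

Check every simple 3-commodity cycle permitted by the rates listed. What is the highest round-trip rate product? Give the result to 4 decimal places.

nickel→lithium→iron→nickel: 1.328 × 0.4654 × 1.765 = 1.09086
cobalt→copper→iron→cobalt: 1.605 × 0.9254 × 0.6545 = 0.97211
Maximum is nickel→lithium→iron→nickel at 1.0909; arbitrage exists.

1.0909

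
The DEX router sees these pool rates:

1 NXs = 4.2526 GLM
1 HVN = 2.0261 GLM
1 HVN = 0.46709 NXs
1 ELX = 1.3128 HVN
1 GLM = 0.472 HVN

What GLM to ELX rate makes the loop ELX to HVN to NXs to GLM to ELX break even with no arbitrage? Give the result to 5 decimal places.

0.38348

Known legs of the cycle: 1.3128 × 0.46709 × 4.2526 = 2.6076762549552
For no arbitrage the full-cycle product must be 1, so the missing rate is 1 / 2.6076762549552 ≈ 0.3834832.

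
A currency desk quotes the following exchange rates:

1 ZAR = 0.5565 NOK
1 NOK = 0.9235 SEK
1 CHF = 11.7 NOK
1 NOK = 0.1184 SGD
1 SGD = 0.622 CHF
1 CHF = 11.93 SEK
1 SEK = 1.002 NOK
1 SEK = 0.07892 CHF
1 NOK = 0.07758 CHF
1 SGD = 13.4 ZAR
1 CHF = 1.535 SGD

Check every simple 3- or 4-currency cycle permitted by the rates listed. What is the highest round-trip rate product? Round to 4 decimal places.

0.9274

SEK→NOK→CHF→SEK: 1.002 × 0.07758 × 11.93 = 0.92738
NOK→CHF→SGD→ZAR→NOK: 0.07758 × 1.535 × 13.4 × 0.5565 = 0.88803
NOK→SGD→ZAR→NOK: 0.1184 × 13.4 × 0.5565 = 0.88292
SEK→NOK→SGD→CHF→SEK: 1.002 × 0.1184 × 0.622 × 11.93 = 0.88034
NOK→SGD→CHF→NOK: 0.1184 × 0.622 × 11.7 = 0.86164
SEK→CHF→NOK→SEK: 0.07892 × 11.7 × 0.9235 = 0.85273
Maximum is SEK→NOK→CHF→SEK at 0.9274; no arbitrage — every cycle loses value.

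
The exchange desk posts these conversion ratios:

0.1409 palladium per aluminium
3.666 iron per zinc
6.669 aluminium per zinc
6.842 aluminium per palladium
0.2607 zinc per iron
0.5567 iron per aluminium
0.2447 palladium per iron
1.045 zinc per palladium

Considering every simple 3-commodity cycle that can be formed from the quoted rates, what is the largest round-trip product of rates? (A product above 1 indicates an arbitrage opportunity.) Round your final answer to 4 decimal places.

0.9819

aluminium→palladium→zinc→aluminium: 0.1409 × 1.045 × 6.669 = 0.98195
aluminium→iron→zinc→aluminium: 0.5567 × 0.2607 × 6.669 = 0.96788
palladium→zinc→iron→palladium: 1.045 × 3.666 × 0.2447 = 0.93744
aluminium→iron→palladium→aluminium: 0.5567 × 0.2447 × 6.842 = 0.93205
Maximum is aluminium→palladium→zinc→aluminium at 0.9819; no arbitrage — every cycle loses value.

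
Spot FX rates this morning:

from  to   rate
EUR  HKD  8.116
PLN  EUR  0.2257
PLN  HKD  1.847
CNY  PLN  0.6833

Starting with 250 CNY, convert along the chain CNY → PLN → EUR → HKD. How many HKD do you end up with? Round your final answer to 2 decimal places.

312.91

250 CNY × 0.6833 = 170.825 PLN
170.825 PLN × 0.2257 = 38.5552025 EUR
38.5552025 EUR × 8.116 = 312.91402349 HKD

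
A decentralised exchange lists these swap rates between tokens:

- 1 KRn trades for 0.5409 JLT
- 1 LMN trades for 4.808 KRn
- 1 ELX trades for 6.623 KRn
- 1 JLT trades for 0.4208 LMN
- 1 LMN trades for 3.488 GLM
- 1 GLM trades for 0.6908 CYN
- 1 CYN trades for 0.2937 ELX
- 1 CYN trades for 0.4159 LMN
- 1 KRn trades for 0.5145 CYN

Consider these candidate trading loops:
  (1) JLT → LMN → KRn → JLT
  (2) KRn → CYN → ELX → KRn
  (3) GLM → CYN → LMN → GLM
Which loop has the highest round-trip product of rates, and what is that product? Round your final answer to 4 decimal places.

(1) 0.4208 × 4.808 × 0.5409 = 1.09435
(2) 0.5145 × 0.2937 × 6.623 = 1.00079
(3) 0.6908 × 0.4159 × 3.488 = 1.00212
Highest is cycle (1) at 1.0944 (>1, arbitrage).

1.0944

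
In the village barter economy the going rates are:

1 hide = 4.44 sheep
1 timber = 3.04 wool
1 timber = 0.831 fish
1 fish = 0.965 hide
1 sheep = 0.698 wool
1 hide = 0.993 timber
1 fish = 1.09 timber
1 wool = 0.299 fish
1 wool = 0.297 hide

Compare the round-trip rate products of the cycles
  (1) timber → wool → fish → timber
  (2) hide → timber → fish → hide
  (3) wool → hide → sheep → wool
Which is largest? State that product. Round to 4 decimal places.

(1) 3.04 × 0.299 × 1.09 = 0.99077
(2) 0.993 × 0.831 × 0.965 = 0.79630
(3) 0.297 × 4.44 × 0.698 = 0.92044
Highest is cycle (1) at 0.9908 (≤1, no arbitrage).

0.9908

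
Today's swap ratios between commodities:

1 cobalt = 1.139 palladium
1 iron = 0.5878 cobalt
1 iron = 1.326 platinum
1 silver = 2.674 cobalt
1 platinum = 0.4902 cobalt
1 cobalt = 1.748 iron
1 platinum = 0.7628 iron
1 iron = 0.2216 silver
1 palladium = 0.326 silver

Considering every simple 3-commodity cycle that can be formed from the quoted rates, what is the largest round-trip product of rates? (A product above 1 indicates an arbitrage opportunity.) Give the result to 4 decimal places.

1.1362

iron→platinum→cobalt→iron: 1.326 × 0.4902 × 1.748 = 1.13621
iron→silver→cobalt→iron: 0.2216 × 2.674 × 1.748 = 1.03579
cobalt→palladium→silver→cobalt: 1.139 × 0.326 × 2.674 = 0.99289
Maximum is iron→platinum→cobalt→iron at 1.1362; arbitrage exists.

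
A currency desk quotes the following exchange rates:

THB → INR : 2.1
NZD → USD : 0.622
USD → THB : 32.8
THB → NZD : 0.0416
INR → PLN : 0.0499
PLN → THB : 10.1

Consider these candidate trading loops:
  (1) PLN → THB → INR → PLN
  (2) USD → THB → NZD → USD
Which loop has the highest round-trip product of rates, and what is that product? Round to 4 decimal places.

1.0584

(1) 10.1 × 2.1 × 0.0499 = 1.05838
(2) 32.8 × 0.0416 × 0.622 = 0.84871
Highest is cycle (1) at 1.0584 (>1, arbitrage).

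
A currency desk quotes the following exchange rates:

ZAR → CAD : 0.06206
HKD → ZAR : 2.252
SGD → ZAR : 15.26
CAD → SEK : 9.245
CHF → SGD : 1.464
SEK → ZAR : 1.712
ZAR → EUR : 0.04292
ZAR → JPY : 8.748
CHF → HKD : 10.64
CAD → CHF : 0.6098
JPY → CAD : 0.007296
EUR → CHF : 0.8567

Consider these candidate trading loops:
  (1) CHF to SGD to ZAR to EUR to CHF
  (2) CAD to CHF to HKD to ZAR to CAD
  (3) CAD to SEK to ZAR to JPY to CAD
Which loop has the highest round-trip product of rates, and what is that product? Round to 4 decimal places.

1.0102

(1) 1.464 × 15.26 × 0.04292 × 0.8567 = 0.82146
(2) 0.6098 × 10.64 × 2.252 × 0.06206 = 0.90680
(3) 9.245 × 1.712 × 8.748 × 0.007296 = 1.01019
Highest is cycle (3) at 1.0102 (>1, arbitrage).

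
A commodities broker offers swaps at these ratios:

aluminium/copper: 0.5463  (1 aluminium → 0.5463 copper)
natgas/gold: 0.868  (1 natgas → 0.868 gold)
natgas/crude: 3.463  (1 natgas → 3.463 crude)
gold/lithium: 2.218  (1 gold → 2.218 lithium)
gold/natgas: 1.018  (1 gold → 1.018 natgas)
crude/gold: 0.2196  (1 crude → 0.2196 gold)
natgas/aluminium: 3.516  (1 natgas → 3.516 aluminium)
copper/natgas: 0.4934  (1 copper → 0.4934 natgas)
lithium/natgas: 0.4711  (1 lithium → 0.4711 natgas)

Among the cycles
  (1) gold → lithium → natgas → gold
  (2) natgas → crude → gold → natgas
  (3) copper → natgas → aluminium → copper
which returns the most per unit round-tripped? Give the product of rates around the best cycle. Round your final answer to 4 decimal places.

(1) 2.218 × 0.4711 × 0.868 = 0.90697
(2) 3.463 × 0.2196 × 1.018 = 0.77416
(3) 0.4934 × 3.516 × 0.5463 = 0.94772
Highest is cycle (3) at 0.9477 (≤1, no arbitrage).

0.9477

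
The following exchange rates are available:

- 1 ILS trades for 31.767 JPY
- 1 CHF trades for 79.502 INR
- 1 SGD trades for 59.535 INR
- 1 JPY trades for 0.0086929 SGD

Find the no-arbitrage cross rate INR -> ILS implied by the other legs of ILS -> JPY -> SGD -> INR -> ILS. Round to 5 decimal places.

Known legs of the cycle: 31.767 × 0.0086929 × 59.535 = 16.4404327382505
For no arbitrage the full-cycle product must be 1, so the missing rate is 1 / 16.4404327382505 ≈ 0.0608256.

0.06083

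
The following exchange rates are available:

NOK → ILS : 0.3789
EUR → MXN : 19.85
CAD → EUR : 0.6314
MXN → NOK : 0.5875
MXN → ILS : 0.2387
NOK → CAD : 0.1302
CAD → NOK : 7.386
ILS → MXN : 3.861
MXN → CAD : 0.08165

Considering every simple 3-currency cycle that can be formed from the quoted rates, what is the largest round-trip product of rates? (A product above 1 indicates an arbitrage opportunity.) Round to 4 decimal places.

EUR→MXN→CAD→EUR: 19.85 × 0.08165 × 0.6314 = 1.02334
ILS→MXN→NOK→ILS: 3.861 × 0.5875 × 0.3789 = 0.85947
Maximum is EUR→MXN→CAD→EUR at 1.0233; arbitrage exists.

1.0233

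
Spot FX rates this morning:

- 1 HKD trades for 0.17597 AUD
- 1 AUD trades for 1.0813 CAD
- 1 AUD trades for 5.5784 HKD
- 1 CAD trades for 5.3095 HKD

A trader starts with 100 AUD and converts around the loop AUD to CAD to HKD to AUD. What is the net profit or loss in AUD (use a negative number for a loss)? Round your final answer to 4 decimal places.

1.0272

100 AUD × 1.0813 = 108.13 CAD
108.13 CAD × 5.3095 = 574.116235 HKD
574.116235 HKD × 0.17597 = 101.02723387295 AUD
Net change: 101.02723387295 − 100 = 1.02723387295 AUD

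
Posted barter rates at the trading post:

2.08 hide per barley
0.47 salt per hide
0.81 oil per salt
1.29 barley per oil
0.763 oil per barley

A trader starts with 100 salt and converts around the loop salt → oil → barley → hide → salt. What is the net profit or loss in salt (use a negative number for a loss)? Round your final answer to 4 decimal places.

2.1494

100 salt × 0.81 = 81 oil
81 oil × 1.29 = 104.49 barley
104.49 barley × 2.08 = 217.3392 hide
217.3392 hide × 0.47 = 102.149424 salt
Net change: 102.149424 − 100 = 2.149424 salt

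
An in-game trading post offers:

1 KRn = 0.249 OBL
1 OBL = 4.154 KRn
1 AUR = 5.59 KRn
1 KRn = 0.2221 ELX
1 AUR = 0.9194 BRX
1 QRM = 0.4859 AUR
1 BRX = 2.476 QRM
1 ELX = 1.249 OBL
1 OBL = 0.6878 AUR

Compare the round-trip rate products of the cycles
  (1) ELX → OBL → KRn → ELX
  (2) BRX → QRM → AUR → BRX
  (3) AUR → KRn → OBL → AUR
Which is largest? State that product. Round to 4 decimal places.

1.1523

(1) 1.249 × 4.154 × 0.2221 = 1.15233
(2) 2.476 × 0.4859 × 0.9194 = 1.10612
(3) 5.59 × 0.249 × 0.6878 = 0.95736
Highest is cycle (1) at 1.1523 (>1, arbitrage).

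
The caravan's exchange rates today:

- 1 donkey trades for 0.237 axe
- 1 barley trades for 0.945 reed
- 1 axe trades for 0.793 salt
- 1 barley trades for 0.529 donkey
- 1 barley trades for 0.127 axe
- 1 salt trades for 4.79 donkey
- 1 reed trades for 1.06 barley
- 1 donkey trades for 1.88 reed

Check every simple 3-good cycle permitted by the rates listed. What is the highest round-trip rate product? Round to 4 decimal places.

1.0542

donkey→reed→barley→donkey: 1.88 × 1.06 × 0.529 = 1.05419
donkey→axe→salt→donkey: 0.237 × 0.793 × 4.79 = 0.90024
Maximum is donkey→reed→barley→donkey at 1.0542; arbitrage exists.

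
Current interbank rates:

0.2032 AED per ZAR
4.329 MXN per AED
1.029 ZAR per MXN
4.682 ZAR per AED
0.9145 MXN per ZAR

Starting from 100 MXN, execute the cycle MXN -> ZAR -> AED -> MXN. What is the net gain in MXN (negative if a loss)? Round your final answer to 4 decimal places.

100 MXN × 1.029 = 102.9 ZAR
102.9 ZAR × 0.2032 = 20.90928 AED
20.90928 AED × 4.329 = 90.51627312 MXN
Net change: 90.51627312 − 100 = -9.48372688 MXN

-9.4837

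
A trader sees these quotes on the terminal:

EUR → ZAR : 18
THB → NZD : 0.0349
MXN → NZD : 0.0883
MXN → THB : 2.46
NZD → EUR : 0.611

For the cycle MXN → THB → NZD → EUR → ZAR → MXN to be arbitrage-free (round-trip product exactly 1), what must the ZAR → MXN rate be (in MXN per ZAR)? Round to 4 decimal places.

1.0591

Known legs of the cycle: 2.46 × 0.0349 × 0.611 × 18 = 0.944222292
For no arbitrage the full-cycle product must be 1, so the missing rate is 1 / 0.944222292 ≈ 1.059073.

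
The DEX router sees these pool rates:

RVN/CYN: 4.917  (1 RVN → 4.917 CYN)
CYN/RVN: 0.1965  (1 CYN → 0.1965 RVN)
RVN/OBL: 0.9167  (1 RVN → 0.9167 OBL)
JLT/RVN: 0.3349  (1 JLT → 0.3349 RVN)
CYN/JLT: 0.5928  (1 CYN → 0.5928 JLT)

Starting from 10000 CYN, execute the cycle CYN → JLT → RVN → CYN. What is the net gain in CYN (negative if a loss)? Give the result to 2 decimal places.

10000 CYN × 0.5928 = 5928 JLT
5928 JLT × 0.3349 = 1985.2872 RVN
1985.2872 RVN × 4.917 = 9761.6571624 CYN
Net change: 9761.6571624 − 10000 = -238.3428376 CYN

-238.34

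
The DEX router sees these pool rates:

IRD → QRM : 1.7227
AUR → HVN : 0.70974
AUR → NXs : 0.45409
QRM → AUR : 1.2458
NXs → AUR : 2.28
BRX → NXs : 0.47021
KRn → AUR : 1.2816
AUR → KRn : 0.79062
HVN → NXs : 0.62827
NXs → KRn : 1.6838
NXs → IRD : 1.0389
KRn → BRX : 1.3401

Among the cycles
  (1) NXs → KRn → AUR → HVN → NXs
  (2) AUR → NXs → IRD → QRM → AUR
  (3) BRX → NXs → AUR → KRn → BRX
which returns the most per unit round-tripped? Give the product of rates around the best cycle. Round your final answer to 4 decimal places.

(1) 1.6838 × 1.2816 × 0.70974 × 0.62827 = 0.96225
(2) 0.45409 × 1.0389 × 1.7227 × 1.2458 = 1.01245
(3) 0.47021 × 2.28 × 0.79062 × 1.3401 = 1.13588
Highest is cycle (3) at 1.1359 (>1, arbitrage).

1.1359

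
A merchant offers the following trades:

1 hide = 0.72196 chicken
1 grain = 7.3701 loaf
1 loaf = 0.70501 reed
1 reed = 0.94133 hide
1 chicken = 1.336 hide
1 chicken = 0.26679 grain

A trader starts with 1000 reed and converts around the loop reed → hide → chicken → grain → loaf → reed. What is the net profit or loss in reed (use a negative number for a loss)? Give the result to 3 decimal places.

1000 reed × 0.94133 = 941.33 hide
941.33 hide × 0.72196 = 679.6026068 chicken
679.6026068 chicken × 0.26679 = 181.311179468172 grain
181.311179468172 grain × 7.3701 = 1336.2815237983744572 loaf
1336.2815237983744572 loaf × 0.70501 = 942.091837093091976070572 reed
Net change: 942.091837093091976070572 − 1000 = -57.908162906908023929428 reed

-57.908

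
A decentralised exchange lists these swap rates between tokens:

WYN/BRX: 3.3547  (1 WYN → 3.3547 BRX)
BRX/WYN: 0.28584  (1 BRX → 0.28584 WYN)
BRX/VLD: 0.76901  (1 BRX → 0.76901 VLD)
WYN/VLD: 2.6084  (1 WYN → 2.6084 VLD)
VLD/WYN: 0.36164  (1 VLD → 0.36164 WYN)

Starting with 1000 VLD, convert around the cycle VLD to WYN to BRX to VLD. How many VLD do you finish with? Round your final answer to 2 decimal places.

932.96

1000 VLD × 0.36164 = 361.64 WYN
361.64 WYN × 3.3547 = 1213.193708 BRX
1213.193708 BRX × 0.76901 = 932.95809338908 VLD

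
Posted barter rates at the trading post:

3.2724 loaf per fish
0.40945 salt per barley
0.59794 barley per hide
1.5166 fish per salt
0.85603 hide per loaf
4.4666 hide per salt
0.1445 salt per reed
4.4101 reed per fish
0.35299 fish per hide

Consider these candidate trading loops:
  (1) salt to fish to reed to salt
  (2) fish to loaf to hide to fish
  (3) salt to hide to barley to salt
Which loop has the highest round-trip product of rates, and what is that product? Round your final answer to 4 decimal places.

1.0935

(1) 1.5166 × 4.4101 × 0.1445 = 0.96647
(2) 3.2724 × 0.85603 × 0.35299 = 0.98882
(3) 4.4666 × 0.59794 × 0.40945 = 1.09354
Highest is cycle (3) at 1.0935 (>1, arbitrage).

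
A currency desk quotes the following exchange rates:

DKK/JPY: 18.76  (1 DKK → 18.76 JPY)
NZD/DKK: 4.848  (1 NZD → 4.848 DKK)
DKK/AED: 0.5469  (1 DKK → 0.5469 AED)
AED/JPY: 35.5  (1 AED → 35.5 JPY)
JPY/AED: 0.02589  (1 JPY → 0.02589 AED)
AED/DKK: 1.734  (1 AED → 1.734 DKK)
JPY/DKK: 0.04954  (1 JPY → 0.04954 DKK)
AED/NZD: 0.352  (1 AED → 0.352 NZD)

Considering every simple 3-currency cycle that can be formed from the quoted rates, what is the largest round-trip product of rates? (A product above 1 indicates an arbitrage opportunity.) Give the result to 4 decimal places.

0.9618

AED→JPY→DKK→AED: 35.5 × 0.04954 × 0.5469 = 0.96182
AED→NZD→DKK→AED: 0.352 × 4.848 × 0.5469 = 0.93328
AED→DKK→JPY→AED: 1.734 × 18.76 × 0.02589 = 0.84220
Maximum is AED→JPY→DKK→AED at 0.9618; no arbitrage — every cycle loses value.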